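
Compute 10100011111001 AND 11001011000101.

AND: 1 only when both bits are 1
  10100011111001
& 11001011000101
----------------
  10000011000001
Decimal: 10489 & 12997 = 8385



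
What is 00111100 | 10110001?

OR: 1 when either bit is 1
  00111100
| 10110001
----------
  10111101
Decimal: 60 | 177 = 189



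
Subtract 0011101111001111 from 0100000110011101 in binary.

Method 1 - Direct subtraction (column by column from the right: bit − bit − borrow-in; if negative, add 2 and borrow 1 from the next column):
borrow: 0111111110011100
        0100000110011101
-       0011101111001111
------------------------
        0000010111001110

Method 2 - Add two's complement:
Two's complement of 0011101111001111: invert → 1100010000110000, add 1 → 1100010000110001
  0100000110011101
+ 1100010000110001
------------------
 10000010111001110  (end carry out of the top bit = 1)
Discarding the end carry: 0000010111001110
Decimal check:
  0100000110011101 = 16384 + 256 + 128 + 16 + 8 + 4 + 1 = 16797
  0011101111001111 = 8192 + 4096 + 2048 + 512 + 256 + 128 + 64 + 8 + 4 + 2 + 1 = 15311
  16797 - 15311 = 1486, and 0000010111001110 = 1024 + 256 + 128 + 64 + 8 + 4 + 2 = 1486 ✓



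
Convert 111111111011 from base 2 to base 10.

Sum of powers of 2 for each 1-bit:
2^0 + 2^1 + 2^3 + 2^4 + 2^5 + 2^6 + 2^7 + 2^8 + 2^9 + 2^10 + 2^11
= 1 + 2 + 8 + 16 + 32 + 64 + 128 + 256 + 512 + 1024 + 2048
= 4091



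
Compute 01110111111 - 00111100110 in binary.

Method 1 - Direct subtraction (column by column from the right: bit − bit − borrow-in; if negative, add 2 and borrow 1 from the next column):
borrow: 01110000000
        01110111111
-       00111100110
-------------------
        00111011001

Method 2 - Add two's complement:
Two's complement of 00111100110: invert → 11000011001, add 1 → 11000011010
  01110111111
+ 11000011010
-------------
 100111011001  (end carry out of the top bit = 1)
Discarding the end carry: 00111011001
Decimal check:
  01110111111 = 512 + 256 + 128 + 32 + 16 + 8 + 4 + 2 + 1 = 959
  00111100110 = 256 + 128 + 64 + 32 + 4 + 2 = 486
  959 - 486 = 473, and 00111011001 = 256 + 128 + 64 + 16 + 8 + 1 = 473 ✓



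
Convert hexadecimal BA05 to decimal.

Expand by place value (powers of 16):
Digit values: B = 11, A = 10
BA05 = 11 × 16^3 + 10 × 16^2 + 0 × 16^1 + 5 × 16^0
= 11 × 4096 + 10 × 256 + 0 × 16 + 5 × 1
= 45056 + 2560 + 0 + 5
= 47621



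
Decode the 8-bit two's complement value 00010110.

Binary: 00010110
Sign bit: 0 (non-negative)
Read directly as an unsigned value:
00010110 = 16 + 4 + 2 = 22
Value: 22



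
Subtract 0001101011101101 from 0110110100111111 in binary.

Method 1 - Direct subtraction (column by column from the right: bit − bit − borrow-in; if negative, add 2 and borrow 1 from the next column):
borrow: 0010010110000000
        0110110100111111
-       0001101011101101
------------------------
        0101001001010010

Method 2 - Add two's complement:
Two's complement of 0001101011101101: invert → 1110010100010010, add 1 → 1110010100010011
  0110110100111111
+ 1110010100010011
------------------
 10101001001010010  (end carry out of the top bit = 1)
Discarding the end carry: 0101001001010010
Decimal check:
  0110110100111111 = 16384 + 8192 + 2048 + 1024 + 256 + 32 + 16 + 8 + 4 + 2 + 1 = 27967
  0001101011101101 = 4096 + 2048 + 512 + 128 + 64 + 32 + 8 + 4 + 1 = 6893
  27967 - 6893 = 21074, and 0101001001010010 = 16384 + 4096 + 512 + 64 + 16 + 2 = 21074 ✓



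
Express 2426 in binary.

Using repeated division by 2:
2426 ÷ 2 = 1213 remainder 0
1213 ÷ 2 = 606 remainder 1
606 ÷ 2 = 303 remainder 0
303 ÷ 2 = 151 remainder 1
151 ÷ 2 = 75 remainder 1
75 ÷ 2 = 37 remainder 1
37 ÷ 2 = 18 remainder 1
18 ÷ 2 = 9 remainder 0
9 ÷ 2 = 4 remainder 1
4 ÷ 2 = 2 remainder 0
2 ÷ 2 = 1 remainder 0
1 ÷ 2 = 0 remainder 1
Reading remainders bottom to top: 100101111010



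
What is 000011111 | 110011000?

OR: 1 when either bit is 1
  000011111
| 110011000
-----------
  110011111
Decimal: 31 | 408 = 415



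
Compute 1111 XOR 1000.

XOR: 1 when bits differ
  1111
^ 1000
------
  0111
Decimal: 15 ^ 8 = 7



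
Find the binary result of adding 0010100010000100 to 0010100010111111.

Add column by column from the right: bit + bit + carry-in; write the sum mod 2, carry 1 when the sum is 2 or 3.
carry:  0101000101111000
        0010100010000100
+       0010100010111111
------------------------
       00101000101000011
(the carry out of the leftmost column, 0, becomes the leading bit)
Decimal check:
  0010100010000100 = 8192 + 2048 + 128 + 4 = 10372
  0010100010111111 = 8192 + 2048 + 128 + 32 + 16 + 8 + 4 + 2 + 1 = 10431
  10372 + 10431 = 20803, and 00101000101000011 = 16384 + 4096 + 256 + 64 + 2 + 1 = 20803 ✓



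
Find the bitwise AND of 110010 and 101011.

AND: 1 only when both bits are 1
  110010
& 101011
--------
  100010
Decimal: 50 & 43 = 34



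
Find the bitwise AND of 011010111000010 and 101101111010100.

AND: 1 only when both bits are 1
  011010111000010
& 101101111010100
-----------------
  001000111000000
Decimal: 13762 & 23508 = 4544



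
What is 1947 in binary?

Using repeated division by 2:
1947 ÷ 2 = 973 remainder 1
973 ÷ 2 = 486 remainder 1
486 ÷ 2 = 243 remainder 0
243 ÷ 2 = 121 remainder 1
121 ÷ 2 = 60 remainder 1
60 ÷ 2 = 30 remainder 0
30 ÷ 2 = 15 remainder 0
15 ÷ 2 = 7 remainder 1
7 ÷ 2 = 3 remainder 1
3 ÷ 2 = 1 remainder 1
1 ÷ 2 = 0 remainder 1
Reading remainders bottom to top: 11110011011



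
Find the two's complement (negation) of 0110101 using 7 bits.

Original: 0110101
Step 1 - Invert all bits: 1001010
Step 2 - Add 1: 1001011
Verification: 0110101 + 1001011 = 10000000; discarding the end carry (carry out of the top bit) leaves the 7-bit value 0000000, as required for x + (-x)



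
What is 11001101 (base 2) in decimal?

Sum of powers of 2 for each 1-bit:
2^0 + 2^2 + 2^3 + 2^6 + 2^7
= 1 + 4 + 8 + 64 + 128
= 205



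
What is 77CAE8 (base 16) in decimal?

Expand by place value (powers of 16):
Digit values: C = 12, A = 10, E = 14
77CAE8 = 7 × 16^5 + 7 × 16^4 + 12 × 16^3 + 10 × 16^2 + 14 × 16^1 + 8 × 16^0
= 7 × 1048576 + 7 × 65536 + 12 × 4096 + 10 × 256 + 14 × 16 + 8 × 1
= 7340032 + 458752 + 49152 + 2560 + 224 + 8
= 7850728



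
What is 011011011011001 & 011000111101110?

AND: 1 only when both bits are 1
  011011011011001
& 011000111101110
-----------------
  011000011001000
Decimal: 14041 & 12782 = 12488



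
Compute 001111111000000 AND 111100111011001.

AND: 1 only when both bits are 1
  001111111000000
& 111100111011001
-----------------
  001100111000000
Decimal: 8128 & 31193 = 6592



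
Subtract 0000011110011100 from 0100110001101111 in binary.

Method 1 - Direct subtraction (column by column from the right: bit − bit − borrow-in; if negative, add 2 and borrow 1 from the next column):
borrow: 0000111100100000
        0100110001101111
-       0000011110011100
------------------------
        0100010011010011

Method 2 - Add two's complement:
Two's complement of 0000011110011100: invert → 1111100001100011, add 1 → 1111100001100100
  0100110001101111
+ 1111100001100100
------------------
 10100010011010011  (end carry out of the top bit = 1)
Discarding the end carry: 0100010011010011
Decimal check:
  0100110001101111 = 16384 + 2048 + 1024 + 64 + 32 + 8 + 4 + 2 + 1 = 19567
  0000011110011100 = 1024 + 512 + 256 + 128 + 16 + 8 + 4 = 1948
  19567 - 1948 = 17619, and 0100010011010011 = 16384 + 1024 + 128 + 64 + 16 + 2 + 1 = 17619 ✓



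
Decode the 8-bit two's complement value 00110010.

Binary: 00110010
Sign bit: 0 (non-negative)
Read directly as an unsigned value:
00110010 = 32 + 16 + 2 = 50
Value: 50



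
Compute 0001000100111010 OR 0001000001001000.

OR: 1 when either bit is 1
  0001000100111010
| 0001000001001000
------------------
  0001000101111010
Decimal: 4410 | 4168 = 4474



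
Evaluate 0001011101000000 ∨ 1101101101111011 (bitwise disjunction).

OR: 1 when either bit is 1
  0001011101000000
| 1101101101111011
------------------
  1101111101111011
Decimal: 5952 | 56187 = 57211



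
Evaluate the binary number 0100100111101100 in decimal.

Sum of powers of 2 for each 1-bit:
2^2 + 2^3 + 2^5 + 2^6 + 2^7 + 2^8 + 2^11 + 2^14
= 4 + 8 + 32 + 64 + 128 + 256 + 2048 + 16384
= 18924



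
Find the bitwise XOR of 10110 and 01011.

XOR: 1 when bits differ
  10110
^ 01011
-------
  11101
Decimal: 22 ^ 11 = 29



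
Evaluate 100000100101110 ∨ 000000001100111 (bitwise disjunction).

OR: 1 when either bit is 1
  100000100101110
| 000000001100111
-----------------
  100000101101111
Decimal: 16686 | 103 = 16751



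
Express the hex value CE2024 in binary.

Convert each hex digit to 4 bits:
  C = 1100
  E = 1110
  2 = 0010
  0 = 0000
  2 = 0010
  4 = 0100
Concatenate: 110011100010000000100100



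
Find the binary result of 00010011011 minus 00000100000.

Method 1 - Direct subtraction (column by column from the right: bit − bit − borrow-in; if negative, add 2 and borrow 1 from the next column):
borrow: 00011000000
        00010011011
-       00000100000
-------------------
        00001111011

Method 2 - Add two's complement:
Two's complement of 00000100000: invert → 11111011111, add 1 → 11111100000
  00010011011
+ 11111100000
-------------
 100001111011  (end carry out of the top bit = 1)
Discarding the end carry: 00001111011
Decimal check:
  00010011011 = 128 + 16 + 8 + 2 + 1 = 155
  00000100000 = 32
  155 - 32 = 123, and 00001111011 = 64 + 32 + 16 + 8 + 2 + 1 = 123 ✓



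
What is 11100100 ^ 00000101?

XOR: 1 when bits differ
  11100100
^ 00000101
----------
  11100001
Decimal: 228 ^ 5 = 225



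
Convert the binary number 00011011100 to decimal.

Sum of powers of 2 for each 1-bit:
2^2 + 2^3 + 2^4 + 2^6 + 2^7
= 4 + 8 + 16 + 64 + 128
= 220



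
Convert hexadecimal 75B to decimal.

Expand by place value (powers of 16):
Digit values: B = 11
75B = 7 × 16^2 + 5 × 16^1 + 11 × 16^0
= 7 × 256 + 5 × 16 + 11 × 1
= 1792 + 80 + 11
= 1883



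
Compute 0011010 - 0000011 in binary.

Method 1 - Direct subtraction (column by column from the right: bit − bit − borrow-in; if negative, add 2 and borrow 1 from the next column):
borrow: 0001110
        0011010
-       0000011
---------------
        0010111

Method 2 - Add two's complement:
Two's complement of 0000011: invert → 1111100, add 1 → 1111101
  0011010
+ 1111101
---------
 10010111  (end carry out of the top bit = 1)
Discarding the end carry: 0010111
Decimal check:
  0011010 = 16 + 8 + 2 = 26
  0000011 = 2 + 1 = 3
  26 - 3 = 23, and 0010111 = 16 + 4 + 2 + 1 = 23 ✓



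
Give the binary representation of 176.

Using repeated division by 2:
176 ÷ 2 = 88 remainder 0
88 ÷ 2 = 44 remainder 0
44 ÷ 2 = 22 remainder 0
22 ÷ 2 = 11 remainder 0
11 ÷ 2 = 5 remainder 1
5 ÷ 2 = 2 remainder 1
2 ÷ 2 = 1 remainder 0
1 ÷ 2 = 0 remainder 1
Reading remainders bottom to top: 10110000



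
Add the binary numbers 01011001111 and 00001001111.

Add column by column from the right: bit + bit + carry-in; write the sum mod 2, carry 1 when the sum is 2 or 3.
carry:  00110011110
        01011001111
+       00001001111
-------------------
       001100011110
(the carry out of the leftmost column, 0, becomes the leading bit)
Decimal check:
  01011001111 = 512 + 128 + 64 + 8 + 4 + 2 + 1 = 719
  00001001111 = 64 + 8 + 4 + 2 + 1 = 79
  719 + 79 = 798, and 001100011110 = 512 + 256 + 16 + 8 + 4 + 2 = 798 ✓



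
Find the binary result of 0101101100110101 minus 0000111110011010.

Method 1 - Direct subtraction (column by column from the right: bit − bit − borrow-in; if negative, add 2 and borrow 1 from the next column):
borrow: 0001111100110100
        0101101100110101
-       0000111110011010
------------------------
        0100101110011011

Method 2 - Add two's complement:
Two's complement of 0000111110011010: invert → 1111000001100101, add 1 → 1111000001100110
  0101101100110101
+ 1111000001100110
------------------
 10100101110011011  (end carry out of the top bit = 1)
Discarding the end carry: 0100101110011011
Decimal check:
  0101101100110101 = 16384 + 4096 + 2048 + 512 + 256 + 32 + 16 + 4 + 1 = 23349
  0000111110011010 = 2048 + 1024 + 512 + 256 + 128 + 16 + 8 + 2 = 3994
  23349 - 3994 = 19355, and 0100101110011011 = 16384 + 2048 + 512 + 256 + 128 + 16 + 8 + 2 + 1 = 19355 ✓



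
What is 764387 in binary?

Using repeated division by 2:
764387 ÷ 2 = 382193 remainder 1
382193 ÷ 2 = 191096 remainder 1
191096 ÷ 2 = 95548 remainder 0
95548 ÷ 2 = 47774 remainder 0
47774 ÷ 2 = 23887 remainder 0
23887 ÷ 2 = 11943 remainder 1
11943 ÷ 2 = 5971 remainder 1
5971 ÷ 2 = 2985 remainder 1
2985 ÷ 2 = 1492 remainder 1
1492 ÷ 2 = 746 remainder 0
746 ÷ 2 = 373 remainder 0
373 ÷ 2 = 186 remainder 1
186 ÷ 2 = 93 remainder 0
93 ÷ 2 = 46 remainder 1
46 ÷ 2 = 23 remainder 0
23 ÷ 2 = 11 remainder 1
11 ÷ 2 = 5 remainder 1
5 ÷ 2 = 2 remainder 1
2 ÷ 2 = 1 remainder 0
1 ÷ 2 = 0 remainder 1
Reading remainders bottom to top: 10111010100111100011



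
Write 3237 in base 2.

Using repeated division by 2:
3237 ÷ 2 = 1618 remainder 1
1618 ÷ 2 = 809 remainder 0
809 ÷ 2 = 404 remainder 1
404 ÷ 2 = 202 remainder 0
202 ÷ 2 = 101 remainder 0
101 ÷ 2 = 50 remainder 1
50 ÷ 2 = 25 remainder 0
25 ÷ 2 = 12 remainder 1
12 ÷ 2 = 6 remainder 0
6 ÷ 2 = 3 remainder 0
3 ÷ 2 = 1 remainder 1
1 ÷ 2 = 0 remainder 1
Reading remainders bottom to top: 110010100101



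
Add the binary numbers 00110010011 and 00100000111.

Add column by column from the right: bit + bit + carry-in; write the sum mod 2, carry 1 when the sum is 2 or 3.
carry:  01000001110
        00110010011
+       00100000111
-------------------
       001010011010
(the carry out of the leftmost column, 0, becomes the leading bit)
Decimal check:
  00110010011 = 256 + 128 + 16 + 2 + 1 = 403
  00100000111 = 256 + 4 + 2 + 1 = 263
  403 + 263 = 666, and 001010011010 = 512 + 128 + 16 + 8 + 2 = 666 ✓



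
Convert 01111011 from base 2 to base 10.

Sum of powers of 2 for each 1-bit:
2^0 + 2^1 + 2^3 + 2^4 + 2^5 + 2^6
= 1 + 2 + 8 + 16 + 32 + 64
= 123



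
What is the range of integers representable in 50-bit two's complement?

For 50-bit two's complement:
Minimum: -2^49 = -562949953421312
Maximum: 2^49 - 1 = 562949953421311



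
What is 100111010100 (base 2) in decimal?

Sum of powers of 2 for each 1-bit:
2^2 + 2^4 + 2^6 + 2^7 + 2^8 + 2^11
= 4 + 16 + 64 + 128 + 256 + 2048
= 2516



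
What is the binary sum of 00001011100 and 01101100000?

Add column by column from the right: bit + bit + carry-in; write the sum mod 2, carry 1 when the sum is 2 or 3.
carry:  00010000000
        00001011100
+       01101100000
-------------------
       001110111100
(the carry out of the leftmost column, 0, becomes the leading bit)
Decimal check:
  00001011100 = 64 + 16 + 8 + 4 = 92
  01101100000 = 512 + 256 + 64 + 32 = 864
  92 + 864 = 956, and 001110111100 = 512 + 256 + 128 + 32 + 16 + 8 + 4 = 956 ✓



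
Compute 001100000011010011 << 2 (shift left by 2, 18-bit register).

Original: 001100000011010011 (decimal 49363)
Shift left by 2 positions
Append 2 zeros on the right
Result: 110000001101001100 (decimal 197452)
Equivalent: 49363 << 2 = 49363 × 2^2 = 197452



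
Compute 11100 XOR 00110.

XOR: 1 when bits differ
  11100
^ 00110
-------
  11010
Decimal: 28 ^ 6 = 26



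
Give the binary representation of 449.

Using repeated division by 2:
449 ÷ 2 = 224 remainder 1
224 ÷ 2 = 112 remainder 0
112 ÷ 2 = 56 remainder 0
56 ÷ 2 = 28 remainder 0
28 ÷ 2 = 14 remainder 0
14 ÷ 2 = 7 remainder 0
7 ÷ 2 = 3 remainder 1
3 ÷ 2 = 1 remainder 1
1 ÷ 2 = 0 remainder 1
Reading remainders bottom to top: 111000001



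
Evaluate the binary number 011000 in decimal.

Sum of powers of 2 for each 1-bit:
2^3 + 2^4
= 8 + 16
= 24



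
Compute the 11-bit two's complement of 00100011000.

Original: 00100011000
Step 1 - Invert all bits: 11011100111
Step 2 - Add 1: 11011101000
Verification: 00100011000 + 11011101000 = 100000000000; discarding the end carry (carry out of the top bit) leaves the 11-bit value 00000000000, as required for x + (-x)



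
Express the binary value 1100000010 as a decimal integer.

Sum of powers of 2 for each 1-bit:
2^1 + 2^8 + 2^9
= 2 + 256 + 512
= 770



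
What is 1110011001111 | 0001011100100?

OR: 1 when either bit is 1
  1110011001111
| 0001011100100
---------------
  1111011101111
Decimal: 7375 | 740 = 7919



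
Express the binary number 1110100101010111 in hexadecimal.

Group into 4-bit nibbles from right:
  1110 = E
  1001 = 9
  0101 = 5
  0111 = 7
Result: E957



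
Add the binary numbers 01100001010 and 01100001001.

Add column by column from the right: bit + bit + carry-in; write the sum mod 2, carry 1 when the sum is 2 or 3.
carry:  11000010000
        01100001010
+       01100001001
-------------------
       011000010011
(the carry out of the leftmost column, 0, becomes the leading bit)
Decimal check:
  01100001010 = 512 + 256 + 8 + 2 = 778
  01100001001 = 512 + 256 + 8 + 1 = 777
  778 + 777 = 1555, and 011000010011 = 1024 + 512 + 16 + 2 + 1 = 1555 ✓



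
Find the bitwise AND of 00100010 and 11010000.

AND: 1 only when both bits are 1
  00100010
& 11010000
----------
  00000000
Decimal: 34 & 208 = 0



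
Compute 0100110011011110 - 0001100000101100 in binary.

Method 1 - Direct subtraction (column by column from the right: bit − bit − borrow-in; if negative, add 2 and borrow 1 from the next column):
borrow: 0110000001000000
        0100110011011110
-       0001100000101100
------------------------
        0011010010110010

Method 2 - Add two's complement:
Two's complement of 0001100000101100: invert → 1110011111010011, add 1 → 1110011111010100
  0100110011011110
+ 1110011111010100
------------------
 10011010010110010  (end carry out of the top bit = 1)
Discarding the end carry: 0011010010110010
Decimal check:
  0100110011011110 = 16384 + 2048 + 1024 + 128 + 64 + 16 + 8 + 4 + 2 = 19678
  0001100000101100 = 4096 + 2048 + 32 + 8 + 4 = 6188
  19678 - 6188 = 13490, and 0011010010110010 = 8192 + 4096 + 1024 + 128 + 32 + 16 + 2 = 13490 ✓



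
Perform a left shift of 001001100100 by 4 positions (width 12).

Original: 001001100100 (decimal 612)
Shift left by 4 positions
Append 4 zeros on the right and drop the 4 high bits that overflow the 12-bit width
Result: 011001000000 (decimal 1600)
Equivalent: 612 << 4 = 612 × 2^4 = 9792, truncated to 12 bits = 1600



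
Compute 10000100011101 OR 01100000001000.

OR: 1 when either bit is 1
  10000100011101
| 01100000001000
----------------
  11100100011101
Decimal: 8477 | 6152 = 14621



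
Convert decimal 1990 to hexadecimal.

Using repeated division by 16 (digits 10–15 are A–F):
1990 ÷ 16 = 124 remainder 6
124 ÷ 16 = 7 remainder 12 (C)
7 ÷ 16 = 0 remainder 7
Reading remainders bottom to top: 7C6



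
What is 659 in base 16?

Using repeated division by 16 (digits 10–15 are A–F):
659 ÷ 16 = 41 remainder 3
41 ÷ 16 = 2 remainder 9
2 ÷ 16 = 0 remainder 2
Reading remainders bottom to top: 293



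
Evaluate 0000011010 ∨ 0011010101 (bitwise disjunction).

OR: 1 when either bit is 1
  0000011010
| 0011010101
------------
  0011011111
Decimal: 26 | 213 = 223



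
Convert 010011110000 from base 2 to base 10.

Sum of powers of 2 for each 1-bit:
2^4 + 2^5 + 2^6 + 2^7 + 2^10
= 16 + 32 + 64 + 128 + 1024
= 1264



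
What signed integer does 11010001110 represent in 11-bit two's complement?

Binary: 11010001110
Sign bit: 1 (negative)
Invert: 00101110001
Add 1:  00101110010
Magnitude: 00101110010 = 256 + 64 + 32 + 16 + 2 = 370
Value: -370



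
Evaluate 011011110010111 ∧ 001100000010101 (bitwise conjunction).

AND: 1 only when both bits are 1
  011011110010111
& 001100000010101
-----------------
  001000000010101
Decimal: 14231 & 6165 = 4117



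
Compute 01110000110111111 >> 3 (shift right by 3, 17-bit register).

Original: 01110000110111111 (decimal 57791)
Shift right by 3 positions
Drop the 3 low bits; fill with zeros on the left
Result: 00001110000110111 (decimal 7223)
Equivalent: 57791 >> 3 = 57791 ÷ 2^3 = 7223



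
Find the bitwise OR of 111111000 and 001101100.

OR: 1 when either bit is 1
  111111000
| 001101100
-----------
  111111100
Decimal: 504 | 108 = 508



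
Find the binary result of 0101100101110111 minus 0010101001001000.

Method 1 - Direct subtraction (column by column from the right: bit − bit − borrow-in; if negative, add 2 and borrow 1 from the next column):
borrow: 0101110000010000
        0101100101110111
-       0010101001001000
------------------------
        0010111100101111

Method 2 - Add two's complement:
Two's complement of 0010101001001000: invert → 1101010110110111, add 1 → 1101010110111000
  0101100101110111
+ 1101010110111000
------------------
 10010111100101111  (end carry out of the top bit = 1)
Discarding the end carry: 0010111100101111
Decimal check:
  0101100101110111 = 16384 + 4096 + 2048 + 256 + 64 + 32 + 16 + 4 + 2 + 1 = 22903
  0010101001001000 = 8192 + 2048 + 512 + 64 + 8 = 10824
  22903 - 10824 = 12079, and 0010111100101111 = 8192 + 2048 + 1024 + 512 + 256 + 32 + 8 + 4 + 2 + 1 = 12079 ✓



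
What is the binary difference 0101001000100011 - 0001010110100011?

Method 1 - Direct subtraction (column by column from the right: bit − bit − borrow-in; if negative, add 2 and borrow 1 from the next column):
borrow: 0111101100000000
        0101001000100011
-       0001010110100011
------------------------
        0011110010000000

Method 2 - Add two's complement:
Two's complement of 0001010110100011: invert → 1110101001011100, add 1 → 1110101001011101
  0101001000100011
+ 1110101001011101
------------------
 10011110010000000  (end carry out of the top bit = 1)
Discarding the end carry: 0011110010000000
Decimal check:
  0101001000100011 = 16384 + 4096 + 512 + 32 + 2 + 1 = 21027
  0001010110100011 = 4096 + 1024 + 256 + 128 + 32 + 2 + 1 = 5539
  21027 - 5539 = 15488, and 0011110010000000 = 8192 + 4096 + 2048 + 1024 + 128 = 15488 ✓



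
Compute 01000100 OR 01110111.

OR: 1 when either bit is 1
  01000100
| 01110111
----------
  01110111
Decimal: 68 | 119 = 119



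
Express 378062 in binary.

Using repeated division by 2:
378062 ÷ 2 = 189031 remainder 0
189031 ÷ 2 = 94515 remainder 1
94515 ÷ 2 = 47257 remainder 1
47257 ÷ 2 = 23628 remainder 1
23628 ÷ 2 = 11814 remainder 0
11814 ÷ 2 = 5907 remainder 0
5907 ÷ 2 = 2953 remainder 1
2953 ÷ 2 = 1476 remainder 1
1476 ÷ 2 = 738 remainder 0
738 ÷ 2 = 369 remainder 0
369 ÷ 2 = 184 remainder 1
184 ÷ 2 = 92 remainder 0
92 ÷ 2 = 46 remainder 0
46 ÷ 2 = 23 remainder 0
23 ÷ 2 = 11 remainder 1
11 ÷ 2 = 5 remainder 1
5 ÷ 2 = 2 remainder 1
2 ÷ 2 = 1 remainder 0
1 ÷ 2 = 0 remainder 1
Reading remainders bottom to top: 1011100010011001110



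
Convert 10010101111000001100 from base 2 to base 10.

Sum of powers of 2 for each 1-bit:
2^2 + 2^3 + 2^9 + 2^10 + 2^11 + 2^12 + 2^14 + 2^16 + 2^19
= 4 + 8 + 512 + 1024 + 2048 + 4096 + 16384 + 65536 + 524288
= 613900



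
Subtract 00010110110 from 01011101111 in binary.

Method 1 - Direct subtraction (column by column from the right: bit − bit − borrow-in; if negative, add 2 and borrow 1 from the next column):
borrow: 00001100000
        01011101111
-       00010110110
-------------------
        01000111001

Method 2 - Add two's complement:
Two's complement of 00010110110: invert → 11101001001, add 1 → 11101001010
  01011101111
+ 11101001010
-------------
 101000111001  (end carry out of the top bit = 1)
Discarding the end carry: 01000111001
Decimal check:
  01011101111 = 512 + 128 + 64 + 32 + 8 + 4 + 2 + 1 = 751
  00010110110 = 128 + 32 + 16 + 4 + 2 = 182
  751 - 182 = 569, and 01000111001 = 512 + 32 + 16 + 8 + 1 = 569 ✓



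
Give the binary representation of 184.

Using repeated division by 2:
184 ÷ 2 = 92 remainder 0
92 ÷ 2 = 46 remainder 0
46 ÷ 2 = 23 remainder 0
23 ÷ 2 = 11 remainder 1
11 ÷ 2 = 5 remainder 1
5 ÷ 2 = 2 remainder 1
2 ÷ 2 = 1 remainder 0
1 ÷ 2 = 0 remainder 1
Reading remainders bottom to top: 10111000



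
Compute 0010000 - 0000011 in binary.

Method 1 - Direct subtraction (column by column from the right: bit − bit − borrow-in; if negative, add 2 and borrow 1 from the next column):
borrow: 0011110
        0010000
-       0000011
---------------
        0001101

Method 2 - Add two's complement:
Two's complement of 0000011: invert → 1111100, add 1 → 1111101
  0010000
+ 1111101
---------
 10001101  (end carry out of the top bit = 1)
Discarding the end carry: 0001101
Decimal check:
  0010000 = 16
  0000011 = 2 + 1 = 3
  16 - 3 = 13, and 0001101 = 8 + 4 + 1 = 13 ✓



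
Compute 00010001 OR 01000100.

OR: 1 when either bit is 1
  00010001
| 01000100
----------
  01010101
Decimal: 17 | 68 = 85



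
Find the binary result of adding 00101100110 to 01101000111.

Add column by column from the right: bit + bit + carry-in; write the sum mod 2, carry 1 when the sum is 2 or 3.
carry:  11010001100
        00101100110
+       01101000111
-------------------
       010010101101
(the carry out of the leftmost column, 0, becomes the leading bit)
Decimal check:
  00101100110 = 256 + 64 + 32 + 4 + 2 = 358
  01101000111 = 512 + 256 + 64 + 4 + 2 + 1 = 839
  358 + 839 = 1197, and 010010101101 = 1024 + 128 + 32 + 8 + 4 + 1 = 1197 ✓



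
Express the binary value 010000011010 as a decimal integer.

Sum of powers of 2 for each 1-bit:
2^1 + 2^3 + 2^4 + 2^10
= 2 + 8 + 16 + 1024
= 1050



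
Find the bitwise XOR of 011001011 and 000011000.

XOR: 1 when bits differ
  011001011
^ 000011000
-----------
  011010011
Decimal: 203 ^ 24 = 211



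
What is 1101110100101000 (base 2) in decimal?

Sum of powers of 2 for each 1-bit:
2^3 + 2^5 + 2^8 + 2^10 + 2^11 + 2^12 + 2^14 + 2^15
= 8 + 32 + 256 + 1024 + 2048 + 4096 + 16384 + 32768
= 56616



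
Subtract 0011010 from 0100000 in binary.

Method 1 - Direct subtraction (column by column from the right: bit − bit − borrow-in; if negative, add 2 and borrow 1 from the next column):
borrow: 0111100
        0100000
-       0011010
---------------
        0000110

Method 2 - Add two's complement:
Two's complement of 0011010: invert → 1100101, add 1 → 1100110
  0100000
+ 1100110
---------
 10000110  (end carry out of the top bit = 1)
Discarding the end carry: 0000110
Decimal check:
  0100000 = 32
  0011010 = 16 + 8 + 2 = 26
  32 - 26 = 6, and 0000110 = 4 + 2 = 6 ✓



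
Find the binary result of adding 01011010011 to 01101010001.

Add column by column from the right: bit + bit + carry-in; write the sum mod 2, carry 1 when the sum is 2 or 3.
carry:  11110100110
        01011010011
+       01101010001
-------------------
       011000100100
(the carry out of the leftmost column, 0, becomes the leading bit)
Decimal check:
  01011010011 = 512 + 128 + 64 + 16 + 2 + 1 = 723
  01101010001 = 512 + 256 + 64 + 16 + 1 = 849
  723 + 849 = 1572, and 011000100100 = 1024 + 512 + 32 + 4 = 1572 ✓



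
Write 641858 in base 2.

Using repeated division by 2:
641858 ÷ 2 = 320929 remainder 0
320929 ÷ 2 = 160464 remainder 1
160464 ÷ 2 = 80232 remainder 0
80232 ÷ 2 = 40116 remainder 0
40116 ÷ 2 = 20058 remainder 0
20058 ÷ 2 = 10029 remainder 0
10029 ÷ 2 = 5014 remainder 1
5014 ÷ 2 = 2507 remainder 0
2507 ÷ 2 = 1253 remainder 1
1253 ÷ 2 = 626 remainder 1
626 ÷ 2 = 313 remainder 0
313 ÷ 2 = 156 remainder 1
156 ÷ 2 = 78 remainder 0
78 ÷ 2 = 39 remainder 0
39 ÷ 2 = 19 remainder 1
19 ÷ 2 = 9 remainder 1
9 ÷ 2 = 4 remainder 1
4 ÷ 2 = 2 remainder 0
2 ÷ 2 = 1 remainder 0
1 ÷ 2 = 0 remainder 1
Reading remainders bottom to top: 10011100101101000010



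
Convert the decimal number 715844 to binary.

Using repeated division by 2:
715844 ÷ 2 = 357922 remainder 0
357922 ÷ 2 = 178961 remainder 0
178961 ÷ 2 = 89480 remainder 1
89480 ÷ 2 = 44740 remainder 0
44740 ÷ 2 = 22370 remainder 0
22370 ÷ 2 = 11185 remainder 0
11185 ÷ 2 = 5592 remainder 1
5592 ÷ 2 = 2796 remainder 0
2796 ÷ 2 = 1398 remainder 0
1398 ÷ 2 = 699 remainder 0
699 ÷ 2 = 349 remainder 1
349 ÷ 2 = 174 remainder 1
174 ÷ 2 = 87 remainder 0
87 ÷ 2 = 43 remainder 1
43 ÷ 2 = 21 remainder 1
21 ÷ 2 = 10 remainder 1
10 ÷ 2 = 5 remainder 0
5 ÷ 2 = 2 remainder 1
2 ÷ 2 = 1 remainder 0
1 ÷ 2 = 0 remainder 1
Reading remainders bottom to top: 10101110110001000100



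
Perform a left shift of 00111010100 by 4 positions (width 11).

Original: 00111010100 (decimal 468)
Shift left by 4 positions
Append 4 zeros on the right and drop the 4 high bits that overflow the 11-bit width
Result: 10101000000 (decimal 1344)
Equivalent: 468 << 4 = 468 × 2^4 = 7488, truncated to 11 bits = 1344



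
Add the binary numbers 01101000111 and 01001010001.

Add column by column from the right: bit + bit + carry-in; write the sum mod 2, carry 1 when the sum is 2 or 3.
carry:  10010001110
        01101000111
+       01001010001
-------------------
       010110011000
(the carry out of the leftmost column, 0, becomes the leading bit)
Decimal check:
  01101000111 = 512 + 256 + 64 + 4 + 2 + 1 = 839
  01001010001 = 512 + 64 + 16 + 1 = 593
  839 + 593 = 1432, and 010110011000 = 1024 + 256 + 128 + 16 + 8 = 1432 ✓



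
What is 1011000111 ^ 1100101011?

XOR: 1 when bits differ
  1011000111
^ 1100101011
------------
  0111101100
Decimal: 711 ^ 811 = 492



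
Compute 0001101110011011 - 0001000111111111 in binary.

Method 1 - Direct subtraction (column by column from the right: bit − bit − borrow-in; if negative, add 2 and borrow 1 from the next column):
borrow: 0000001111111000
        0001101110011011
-       0001000111111111
------------------------
        0000100110011100

Method 2 - Add two's complement:
Two's complement of 0001000111111111: invert → 1110111000000000, add 1 → 1110111000000001
  0001101110011011
+ 1110111000000001
------------------
 10000100110011100  (end carry out of the top bit = 1)
Discarding the end carry: 0000100110011100
Decimal check:
  0001101110011011 = 4096 + 2048 + 512 + 256 + 128 + 16 + 8 + 2 + 1 = 7067
  0001000111111111 = 4096 + 256 + 128 + 64 + 32 + 16 + 8 + 4 + 2 + 1 = 4607
  7067 - 4607 = 2460, and 0000100110011100 = 2048 + 256 + 128 + 16 + 8 + 4 = 2460 ✓



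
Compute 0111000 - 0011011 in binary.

Method 1 - Direct subtraction (column by column from the right: bit − bit − borrow-in; if negative, add 2 and borrow 1 from the next column):
borrow: 0111110
        0111000
-       0011011
---------------
        0011101

Method 2 - Add two's complement:
Two's complement of 0011011: invert → 1100100, add 1 → 1100101
  0111000
+ 1100101
---------
 10011101  (end carry out of the top bit = 1)
Discarding the end carry: 0011101
Decimal check:
  0111000 = 32 + 16 + 8 = 56
  0011011 = 16 + 8 + 2 + 1 = 27
  56 - 27 = 29, and 0011101 = 16 + 8 + 4 + 1 = 29 ✓



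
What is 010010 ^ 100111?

XOR: 1 when bits differ
  010010
^ 100111
--------
  110101
Decimal: 18 ^ 39 = 53



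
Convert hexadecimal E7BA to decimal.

Expand by place value (powers of 16):
Digit values: E = 14, B = 11, A = 10
E7BA = 14 × 16^3 + 7 × 16^2 + 11 × 16^1 + 10 × 16^0
= 14 × 4096 + 7 × 256 + 11 × 16 + 10 × 1
= 57344 + 1792 + 176 + 10
= 59322



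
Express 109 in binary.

Using repeated division by 2:
109 ÷ 2 = 54 remainder 1
54 ÷ 2 = 27 remainder 0
27 ÷ 2 = 13 remainder 1
13 ÷ 2 = 6 remainder 1
6 ÷ 2 = 3 remainder 0
3 ÷ 2 = 1 remainder 1
1 ÷ 2 = 0 remainder 1
Reading remainders bottom to top: 1101101



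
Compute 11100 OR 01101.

OR: 1 when either bit is 1
  11100
| 01101
-------
  11101
Decimal: 28 | 13 = 29



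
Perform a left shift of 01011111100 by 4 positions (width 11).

Original: 01011111100 (decimal 764)
Shift left by 4 positions
Append 4 zeros on the right and drop the 4 high bits that overflow the 11-bit width
Result: 11111000000 (decimal 1984)
Equivalent: 764 << 4 = 764 × 2^4 = 12224, truncated to 11 bits = 1984



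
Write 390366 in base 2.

Using repeated division by 2:
390366 ÷ 2 = 195183 remainder 0
195183 ÷ 2 = 97591 remainder 1
97591 ÷ 2 = 48795 remainder 1
48795 ÷ 2 = 24397 remainder 1
24397 ÷ 2 = 12198 remainder 1
12198 ÷ 2 = 6099 remainder 0
6099 ÷ 2 = 3049 remainder 1
3049 ÷ 2 = 1524 remainder 1
1524 ÷ 2 = 762 remainder 0
762 ÷ 2 = 381 remainder 0
381 ÷ 2 = 190 remainder 1
190 ÷ 2 = 95 remainder 0
95 ÷ 2 = 47 remainder 1
47 ÷ 2 = 23 remainder 1
23 ÷ 2 = 11 remainder 1
11 ÷ 2 = 5 remainder 1
5 ÷ 2 = 2 remainder 1
2 ÷ 2 = 1 remainder 0
1 ÷ 2 = 0 remainder 1
Reading remainders bottom to top: 1011111010011011110



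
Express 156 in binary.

Using repeated division by 2:
156 ÷ 2 = 78 remainder 0
78 ÷ 2 = 39 remainder 0
39 ÷ 2 = 19 remainder 1
19 ÷ 2 = 9 remainder 1
9 ÷ 2 = 4 remainder 1
4 ÷ 2 = 2 remainder 0
2 ÷ 2 = 1 remainder 0
1 ÷ 2 = 0 remainder 1
Reading remainders bottom to top: 10011100



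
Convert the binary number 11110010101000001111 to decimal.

Sum of powers of 2 for each 1-bit:
2^0 + 2^1 + 2^2 + 2^3 + 2^9 + 2^11 + 2^13 + 2^16 + 2^17 + 2^18 + 2^19
= 1 + 2 + 4 + 8 + 512 + 2048 + 8192 + 65536 + 131072 + 262144 + 524288
= 993807



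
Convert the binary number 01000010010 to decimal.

Sum of powers of 2 for each 1-bit:
2^1 + 2^4 + 2^9
= 2 + 16 + 512
= 530



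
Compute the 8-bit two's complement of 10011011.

Original (sign bit 1, negative): 10011011
Step 1 - Invert all bits: 01100100
Step 2 - Add 1: 01100101
Verification: 10011011 + 01100101 = 100000000; discarding the end carry (carry out of the top bit) leaves the 8-bit value 00000000, as required for x + (-x)



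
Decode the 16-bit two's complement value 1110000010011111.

Binary: 1110000010011111
Sign bit: 1 (negative)
Invert: 0001111101100000
Add 1:  0001111101100001
Magnitude: 0001111101100001 = 4096 + 2048 + 1024 + 512 + 256 + 64 + 32 + 1 = 8033
Value: -8033



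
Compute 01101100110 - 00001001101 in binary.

Method 1 - Direct subtraction (column by column from the right: bit − bit − borrow-in; if negative, add 2 and borrow 1 from the next column):
borrow: 00000110010
        01101100110
-       00001001101
-------------------
        01100011001

Method 2 - Add two's complement:
Two's complement of 00001001101: invert → 11110110010, add 1 → 11110110011
  01101100110
+ 11110110011
-------------
 101100011001  (end carry out of the top bit = 1)
Discarding the end carry: 01100011001
Decimal check:
  01101100110 = 512 + 256 + 64 + 32 + 4 + 2 = 870
  00001001101 = 64 + 8 + 4 + 1 = 77
  870 - 77 = 793, and 01100011001 = 512 + 256 + 16 + 8 + 1 = 793 ✓



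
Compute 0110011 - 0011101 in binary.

Method 1 - Direct subtraction (column by column from the right: bit − bit − borrow-in; if negative, add 2 and borrow 1 from the next column):
borrow: 0111000
        0110011
-       0011101
---------------
        0010110

Method 2 - Add two's complement:
Two's complement of 0011101: invert → 1100010, add 1 → 1100011
  0110011
+ 1100011
---------
 10010110  (end carry out of the top bit = 1)
Discarding the end carry: 0010110
Decimal check:
  0110011 = 32 + 16 + 2 + 1 = 51
  0011101 = 16 + 8 + 4 + 1 = 29
  51 - 29 = 22, and 0010110 = 16 + 4 + 2 = 22 ✓



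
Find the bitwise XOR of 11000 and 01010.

XOR: 1 when bits differ
  11000
^ 01010
-------
  10010
Decimal: 24 ^ 10 = 18



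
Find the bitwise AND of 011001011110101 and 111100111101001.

AND: 1 only when both bits are 1
  011001011110101
& 111100111101001
-----------------
  011000011100001
Decimal: 13045 & 31209 = 12513



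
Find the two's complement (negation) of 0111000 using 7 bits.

Original: 0111000
Step 1 - Invert all bits: 1000111
Step 2 - Add 1: 1001000
Verification: 0111000 + 1001000 = 10000000; discarding the end carry (carry out of the top bit) leaves the 7-bit value 0000000, as required for x + (-x)



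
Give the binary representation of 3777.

Using repeated division by 2:
3777 ÷ 2 = 1888 remainder 1
1888 ÷ 2 = 944 remainder 0
944 ÷ 2 = 472 remainder 0
472 ÷ 2 = 236 remainder 0
236 ÷ 2 = 118 remainder 0
118 ÷ 2 = 59 remainder 0
59 ÷ 2 = 29 remainder 1
29 ÷ 2 = 14 remainder 1
14 ÷ 2 = 7 remainder 0
7 ÷ 2 = 3 remainder 1
3 ÷ 2 = 1 remainder 1
1 ÷ 2 = 0 remainder 1
Reading remainders bottom to top: 111011000001



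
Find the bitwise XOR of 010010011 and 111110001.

XOR: 1 when bits differ
  010010011
^ 111110001
-----------
  101100010
Decimal: 147 ^ 497 = 354



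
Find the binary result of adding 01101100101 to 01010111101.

Add column by column from the right: bit + bit + carry-in; write the sum mod 2, carry 1 when the sum is 2 or 3.
carry:  11111111010
        01101100101
+       01010111101
-------------------
       011000100010
(the carry out of the leftmost column, 0, becomes the leading bit)
Decimal check:
  01101100101 = 512 + 256 + 64 + 32 + 4 + 1 = 869
  01010111101 = 512 + 128 + 32 + 16 + 8 + 4 + 1 = 701
  869 + 701 = 1570, and 011000100010 = 1024 + 512 + 32 + 2 = 1570 ✓



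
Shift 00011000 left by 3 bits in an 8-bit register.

Original: 00011000 (decimal 24)
Shift left by 3 positions
Append 3 zeros on the right
Result: 11000000 (decimal 192)
Equivalent: 24 << 3 = 24 × 2^3 = 192



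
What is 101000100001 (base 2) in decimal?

Sum of powers of 2 for each 1-bit:
2^0 + 2^5 + 2^9 + 2^11
= 1 + 32 + 512 + 2048
= 2593



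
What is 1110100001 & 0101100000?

AND: 1 only when both bits are 1
  1110100001
& 0101100000
------------
  0100100000
Decimal: 929 & 352 = 288



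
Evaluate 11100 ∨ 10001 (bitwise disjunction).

OR: 1 when either bit is 1
  11100
| 10001
-------
  11101
Decimal: 28 | 17 = 29



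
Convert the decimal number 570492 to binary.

Using repeated division by 2:
570492 ÷ 2 = 285246 remainder 0
285246 ÷ 2 = 142623 remainder 0
142623 ÷ 2 = 71311 remainder 1
71311 ÷ 2 = 35655 remainder 1
35655 ÷ 2 = 17827 remainder 1
17827 ÷ 2 = 8913 remainder 1
8913 ÷ 2 = 4456 remainder 1
4456 ÷ 2 = 2228 remainder 0
2228 ÷ 2 = 1114 remainder 0
1114 ÷ 2 = 557 remainder 0
557 ÷ 2 = 278 remainder 1
278 ÷ 2 = 139 remainder 0
139 ÷ 2 = 69 remainder 1
69 ÷ 2 = 34 remainder 1
34 ÷ 2 = 17 remainder 0
17 ÷ 2 = 8 remainder 1
8 ÷ 2 = 4 remainder 0
4 ÷ 2 = 2 remainder 0
2 ÷ 2 = 1 remainder 0
1 ÷ 2 = 0 remainder 1
Reading remainders bottom to top: 10001011010001111100



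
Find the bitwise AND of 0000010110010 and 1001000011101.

AND: 1 only when both bits are 1
  0000010110010
& 1001000011101
---------------
  0000000010000
Decimal: 178 & 4637 = 16



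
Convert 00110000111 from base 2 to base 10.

Sum of powers of 2 for each 1-bit:
2^0 + 2^1 + 2^2 + 2^7 + 2^8
= 1 + 2 + 4 + 128 + 256
= 391



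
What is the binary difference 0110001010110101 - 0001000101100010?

Method 1 - Direct subtraction (column by column from the right: bit − bit − borrow-in; if negative, add 2 and borrow 1 from the next column):
borrow: 0010001010000100
        0110001010110101
-       0001000101100010
------------------------
        0101000101010011

Method 2 - Add two's complement:
Two's complement of 0001000101100010: invert → 1110111010011101, add 1 → 1110111010011110
  0110001010110101
+ 1110111010011110
------------------
 10101000101010011  (end carry out of the top bit = 1)
Discarding the end carry: 0101000101010011
Decimal check:
  0110001010110101 = 16384 + 8192 + 512 + 128 + 32 + 16 + 4 + 1 = 25269
  0001000101100010 = 4096 + 256 + 64 + 32 + 2 = 4450
  25269 - 4450 = 20819, and 0101000101010011 = 16384 + 4096 + 256 + 64 + 16 + 2 + 1 = 20819 ✓



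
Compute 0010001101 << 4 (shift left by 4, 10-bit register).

Original: 0010001101 (decimal 141)
Shift left by 4 positions
Append 4 zeros on the right and drop the 4 high bits that overflow the 10-bit width
Result: 0011010000 (decimal 208)
Equivalent: 141 << 4 = 141 × 2^4 = 2256, truncated to 10 bits = 208



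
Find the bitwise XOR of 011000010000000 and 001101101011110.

XOR: 1 when bits differ
  011000010000000
^ 001101101011110
-----------------
  010101111011110
Decimal: 12416 ^ 7006 = 11230

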